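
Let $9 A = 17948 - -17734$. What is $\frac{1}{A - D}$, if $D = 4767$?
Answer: $- \frac{3}{2407} \approx -0.0012464$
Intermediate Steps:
$A = \frac{11894}{3}$ ($A = \frac{17948 - -17734}{9} = \frac{17948 + 17734}{9} = \frac{1}{9} \cdot 35682 = \frac{11894}{3} \approx 3964.7$)
$\frac{1}{A - D} = \frac{1}{\frac{11894}{3} - 4767} = \frac{1}{- \frac{2407}{3}} = - \frac{3}{2407}$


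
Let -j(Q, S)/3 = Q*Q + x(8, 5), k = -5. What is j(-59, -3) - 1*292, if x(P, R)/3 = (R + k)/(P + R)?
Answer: -10735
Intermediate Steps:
x(P, R) = 3*(-5 + R)/(P + R) (x(P, R) = 3*((R - 5)/(P + R)) = 3*((-5 + R)/(P + R)) = 3*(-5 + R)/(P + R))
j(Q, S) = -3*Q² (j(Q, S) = -3*(Q*Q + 3*(-5 + 5)/(8 + 5)) = -3*(Q² + 3*0/13) = -3*(Q² + 3*(1/13)*0) = -3*(Q² + 0) = -3*Q²)
j(-59, -3) - 1*292 = -3*(-59)² - 1*292 = -3*3481 - 292 = -10443 - 292 = -10735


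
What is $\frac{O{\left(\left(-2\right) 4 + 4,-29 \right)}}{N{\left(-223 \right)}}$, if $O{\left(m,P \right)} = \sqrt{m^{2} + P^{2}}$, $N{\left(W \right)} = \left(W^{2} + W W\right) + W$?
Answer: $\frac{\sqrt{857}}{99235} \approx 0.000295$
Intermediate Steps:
$N{\left(W \right)} = W + 2 W^{2}$ ($N{\left(W \right)} = \left(W^{2} + W^{2}\right) + W = 2 W^{2} + W = W + 2 W^{2}$)
$O{\left(m,P \right)} = \sqrt{P^{2} + m^{2}}$
$\frac{O{\left(\left(-2\right) 4 + 4,-29 \right)}}{N{\left(-223 \right)}} = \frac{\sqrt{\left(-29\right)^{2} + \left(\left(-2\right) 4 + 4\right)^{2}}}{\left(-223\right) \left(1 + 2 \left(-223\right)\right)} = \frac{\sqrt{841 + \left(-8 + 4\right)^{2}}}{\left(-223\right) \left(1 - 446\right)} = \frac{\sqrt{841 + \left(-4\right)^{2}}}{\left(-223\right) \left(-445\right)} = \frac{\sqrt{841 + 16}}{99235} = \sqrt{857} \cdot \frac{1}{99235} = \frac{\sqrt{857}}{99235}$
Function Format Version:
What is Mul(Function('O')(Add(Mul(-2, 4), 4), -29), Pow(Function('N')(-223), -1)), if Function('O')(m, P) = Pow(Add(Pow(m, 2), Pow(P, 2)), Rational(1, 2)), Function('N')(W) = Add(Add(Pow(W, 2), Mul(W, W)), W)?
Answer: Mul(Rational(1, 99235), Pow(857, Rational(1, 2))) ≈ 0.00029500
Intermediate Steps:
Function('N')(W) = Add(W, Mul(2, Pow(W, 2))) (Function('N')(W) = Add(Add(Pow(W, 2), Pow(W, 2)), W) = Add(Mul(2, Pow(W, 2)), W) = Add(W, Mul(2, Pow(W, 2))))
Function('O')(m, P) = Pow(Add(Pow(P, 2), Pow(m, 2)), Rational(1, 2))
Mul(Function('O')(Add(Mul(-2, 4), 4), -29), Pow(Function('N')(-223), -1)) = Mul(Pow(Add(Pow(-29, 2), Pow(Add(Mul(-2, 4), 4), 2)), Rational(1, 2)), Pow(Mul(-223, Add(1, Mul(2, -223))), -1)) = Mul(Pow(Add(841, Pow(Add(-8, 4), 2)), Rational(1, 2)), Pow(Mul(-223, Add(1, -446)), -1)) = Mul(Pow(Add(841, Pow(-4, 2)), Rational(1, 2)), Pow(Mul(-223, -445), -1)) = Mul(Pow(Add(841, 16), Rational(1, 2)), Pow(99235, -1)) = Mul(Pow(857, Rational(1, 2)), Rational(1, 99235)) = Mul(Rational(1, 99235), Pow(857, Rational(1, 2)))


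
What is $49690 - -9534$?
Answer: $59224$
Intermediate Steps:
$49690 - -9534 = 49690 + 9534 = 59224$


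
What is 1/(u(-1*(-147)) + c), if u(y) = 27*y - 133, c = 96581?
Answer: 1/100417 ≈ 9.9585e-6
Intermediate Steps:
u(y) = -133 + 27*y
1/(u(-1*(-147)) + c) = 1/((-133 + 27*(-1*(-147))) + 96581) = 1/((-133 + 27*147) + 96581) = 1/((-133 + 3969) + 96581) = 1/(3836 + 96581) = 1/100417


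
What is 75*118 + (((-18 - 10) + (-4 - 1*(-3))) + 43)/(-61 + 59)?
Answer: 8843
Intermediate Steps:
75*118 + (((-18 - 10) + (-4 - 1*(-3))) + 43)/(-61 + 59) = 8850 + ((-28 + (-4 + 3)) + 43)/(-2) = 8850 + ((-28 - 1) + 43)*(-½) = 8850 + (-29 + 43)*(-½) = 8850 + 14*(-½) = 8850 - 7 = 8843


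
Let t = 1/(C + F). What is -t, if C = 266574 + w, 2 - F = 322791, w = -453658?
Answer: 1/509873 ≈ 1.9613e-6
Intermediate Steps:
F = -322789 (F = 2 - 1*322791 = 2 - 322791 = -322789)
C = -187084 (C = 266574 - 453658 = -187084)
t = -1/509873 (t = 1/(-187084 - 322789) = 1/(-509873) = -1/509873 ≈ -1.9613e-6)
-t = -1*(-1/509873) = 1/509873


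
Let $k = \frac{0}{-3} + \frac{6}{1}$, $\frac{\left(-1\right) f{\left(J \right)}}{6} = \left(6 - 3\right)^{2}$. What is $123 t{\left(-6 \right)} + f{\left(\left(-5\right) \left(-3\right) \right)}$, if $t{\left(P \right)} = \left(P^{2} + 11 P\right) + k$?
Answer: $-3006$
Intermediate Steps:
$f{\left(J \right)} = -54$ ($f{\left(J \right)} = - 6 \left(6 - 3\right)^{2} = - 6 \cdot 3^{2} = \left(-6\right) 9 = -54$)
$k = 6$ ($k = 0 \left(- \frac{1}{3}\right) + 6 \cdot 1 = 0 + 6 = 6$)
$t{\left(P \right)} = 6 + P^{2} + 11 P$ ($t{\left(P \right)} = \left(P^{2} + 11 P\right) + 6 = 6 + P^{2} + 11 P$)
$123 t{\left(-6 \right)} + f{\left(\left(-5\right) \left(-3\right) \right)} = 123 \left(6 + \left(-6\right)^{2} + 11 \left(-6\right)\right) - 54 = 123 \left(6 + 36 - 66\right) - 54 = 123 \left(-24\right) - 54 = -2952 - 54 = -3006$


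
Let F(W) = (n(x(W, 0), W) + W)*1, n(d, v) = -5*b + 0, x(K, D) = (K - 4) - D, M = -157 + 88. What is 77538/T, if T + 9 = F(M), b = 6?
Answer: -12923/18 ≈ -717.94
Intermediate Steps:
M = -69
x(K, D) = -4 + K - D (x(K, D) = (-4 + K) - D = -4 + K - D)
n(d, v) = -30 (n(d, v) = -5*6 + 0 = -30 + 0 = -30)
F(W) = -30 + W (F(W) = (-30 + W)*1 = -30 + W)
T = -108 (T = -9 + (-30 - 69) = -9 - 99 = -108)
77538/T = 77538/(-108) = 77538*(-1/108) = -12923/18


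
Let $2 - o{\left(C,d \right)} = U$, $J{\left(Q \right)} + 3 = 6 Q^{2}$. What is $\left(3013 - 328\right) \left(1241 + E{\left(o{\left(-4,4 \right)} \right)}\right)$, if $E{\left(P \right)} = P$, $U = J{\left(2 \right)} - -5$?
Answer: $3267645$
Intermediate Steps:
$J{\left(Q \right)} = -3 + 6 Q^{2}$
$U = 26$ ($U = \left(-3 + 6 \cdot 2^{2}\right) - -5 = \left(-3 + 6 \cdot 4\right) + 5 = \left(-3 + 24\right) + 5 = 21 + 5 = 26$)
$o{\left(C,d \right)} = -24$ ($o{\left(C,d \right)} = 2 - 26 = -24$)
$\left(3013 - 328\right) \left(1241 + E{\left(o{\left(-4,4 \right)} \right)}\right) = \left(3013 - 328\right) \left(1241 - 24\right) = 2685 \cdot 1217 = 3267645$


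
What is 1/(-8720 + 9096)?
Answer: 1/376 ≈ 0.0026596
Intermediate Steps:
1/(-8720 + 9096) = 1/376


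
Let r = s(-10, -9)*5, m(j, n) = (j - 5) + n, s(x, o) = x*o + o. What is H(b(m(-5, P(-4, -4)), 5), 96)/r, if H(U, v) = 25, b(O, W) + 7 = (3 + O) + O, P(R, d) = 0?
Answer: 5/81 ≈ 0.061728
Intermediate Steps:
s(x, o) = o + o*x (s(x, o) = o*x + o = o + o*x)
m(j, n) = -5 + j + n (m(j, n) = (-5 + j) + n = -5 + j + n)
b(O, W) = -4 + 2*O (b(O, W) = -7 + ((3 + O) + O) = -7 + (3 + 2*O) = -4 + 2*O)
r = 405 (r = -9*(1 - 10)*5 = -9*(-9)*5 = 81*5 = 405)
H(b(m(-5, P(-4, -4)), 5), 96)/r = 25/405 = 25*(1/405) = 5/81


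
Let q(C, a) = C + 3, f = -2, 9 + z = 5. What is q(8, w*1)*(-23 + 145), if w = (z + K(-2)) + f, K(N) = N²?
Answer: 1342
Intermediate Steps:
z = -4 (z = -9 + 5 = -4)
w = -2 (w = (-4 + (-2)²) - 2 = (-4 + 4) - 2 = 0 - 2 = -2)
q(C, a) = 3 + C
q(8, w*1)*(-23 + 145) = (3 + 8)*(-23 + 145) = 11*122 = 1342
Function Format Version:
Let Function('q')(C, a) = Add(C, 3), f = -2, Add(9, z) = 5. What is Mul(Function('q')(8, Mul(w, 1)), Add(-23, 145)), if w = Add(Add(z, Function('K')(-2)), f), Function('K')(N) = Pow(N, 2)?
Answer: 1342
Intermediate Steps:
z = -4 (z = Add(-9, 5) = -4)
w = -2 (w = Add(Add(-4, Pow(-2, 2)), -2) = Add(Add(-4, 4), -2) = Add(0, -2) = -2)
Function('q')(C, a) = Add(3, C)
Mul(Function('q')(8, Mul(w, 1)), Add(-23, 145)) = Mul(Add(3, 8), Add(-23, 145)) = Mul(11, 122) = 1342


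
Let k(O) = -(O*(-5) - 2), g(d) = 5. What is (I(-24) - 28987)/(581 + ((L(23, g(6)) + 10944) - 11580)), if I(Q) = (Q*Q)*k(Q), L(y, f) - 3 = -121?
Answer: 96955/173 ≈ 560.43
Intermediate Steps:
L(y, f) = -118 (L(y, f) = 3 - 121 = -118)
k(O) = 2 + 5*O (k(O) = -(-5*O - 2) = -(-2 - 5*O) = 2 + 5*O)
I(Q) = Q²*(2 + 5*Q) (I(Q) = (Q*Q)*(2 + 5*Q) = Q²*(2 + 5*Q))
(I(-24) - 28987)/(581 + ((L(23, g(6)) + 10944) - 11580)) = ((-24)²*(2 + 5*(-24)) - 28987)/(581 + ((-118 + 10944) - 11580)) = (576*(2 - 120) - 28987)/(581 + (10826 - 11580)) = (576*(-118) - 28987)/(581 - 754) = (-67968 - 28987)/(-173) = -96955*(-1/173) = 96955/173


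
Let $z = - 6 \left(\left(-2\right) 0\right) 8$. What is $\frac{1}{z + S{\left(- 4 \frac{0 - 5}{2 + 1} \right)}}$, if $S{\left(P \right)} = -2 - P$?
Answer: $- \frac{3}{26} \approx -0.11538$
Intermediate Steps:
$z = 0$ ($z = \left(-6\right) 0 \cdot 8 = 0 \cdot 8 = 0$)
$\frac{1}{z + S{\left(- 4 \frac{0 - 5}{2 + 1} \right)}} = \frac{1}{0 - \left(2 - 4 \frac{0 - 5}{2 + 1}\right)} = \frac{1}{0 - \left(2 - 4 \left(- \frac{5}{3}\right)\right)} = \frac{1}{0 - \left(2 - 4 \left(\left(-5\right) \frac{1}{3}\right)\right)} = \frac{1}{0 - \left(2 - - \frac{20}{3}\right)} = \frac{1}{0 - \frac{26}{3}} = \frac{1}{- \frac{26}{3}} = - \frac{3}{26}$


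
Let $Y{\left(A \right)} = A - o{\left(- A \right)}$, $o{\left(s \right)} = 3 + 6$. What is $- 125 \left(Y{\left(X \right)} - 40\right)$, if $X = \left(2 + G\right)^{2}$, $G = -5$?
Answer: $5000$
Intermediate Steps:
$X = 9$ ($X = \left(2 - 5\right)^{2} = \left(-3\right)^{2} = 9$)
$o{\left(s \right)} = 9$
$Y{\left(A \right)} = -9 + A$ ($Y{\left(A \right)} = A - 9 = -9 + A$)
$- 125 \left(Y{\left(X \right)} - 40\right) = - 125 \left(\left(-9 + 9\right) - 40\right) = - 125 \left(0 - 40\right) = \left(-125\right) \left(-40\right) = 5000$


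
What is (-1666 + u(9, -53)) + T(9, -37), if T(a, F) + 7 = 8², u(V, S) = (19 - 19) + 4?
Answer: -1605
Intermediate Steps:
u(V, S) = 4 (u(V, S) = 0 + 4 = 4)
T(a, F) = 57 (T(a, F) = -7 + 8² = -7 + 64 = 57)
(-1666 + u(9, -53)) + T(9, -37) = (-1666 + 4) + 57 = -1662 + 57 = -1605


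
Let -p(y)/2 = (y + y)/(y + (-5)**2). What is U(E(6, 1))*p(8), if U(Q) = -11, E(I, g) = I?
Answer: 32/3 ≈ 10.667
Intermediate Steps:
p(y) = -4*y/(25 + y) (p(y) = -2*(y + y)/(y + (-5)**2) = -2*2*y/(y + 25) = -2*2*y/(25 + y) = -4*y/(25 + y))
U(E(6, 1))*p(8) = -(-44)*8/(25 + 8) = -(-44)*8/33 = -11*(-32/33) = 32/3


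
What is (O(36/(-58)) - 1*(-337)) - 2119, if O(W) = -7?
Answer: -1789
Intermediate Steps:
(O(36/(-58)) - 1*(-337)) - 2119 = (-7 - 1*(-337)) - 2119 = (-7 + 337) - 2119 = 330 - 2119 = -1789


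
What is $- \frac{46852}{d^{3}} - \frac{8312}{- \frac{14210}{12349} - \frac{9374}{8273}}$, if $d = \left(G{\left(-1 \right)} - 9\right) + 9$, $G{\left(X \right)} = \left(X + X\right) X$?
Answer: $- \frac{129312680435}{58329714} \approx -2216.9$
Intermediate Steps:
$G{\left(X \right)} = 2 X^{2}$ ($G{\left(X \right)} = 2 X X = 2 X^{2}$)
$d = 2$ ($d = \left(2 \left(-1\right)^{2} - 9\right) + 9 = \left(2 \cdot 1 - 9\right) + 9 = \left(2 - 9\right) + 9 = -7 + 9 = 2$)
$- \frac{46852}{d^{3}} - \frac{8312}{- \frac{14210}{12349} - \frac{9374}{8273}} = - \frac{46852}{2^{3}} - \frac{8312}{- \frac{14210}{12349} - \frac{9374}{8273}} = - \frac{46852}{8} - \frac{8312}{\left(-14210\right) \frac{1}{12349} - \frac{9374}{8273}} = \left(-46852\right) \frac{1}{8} - \frac{8312}{- \frac{14210}{12349} - \frac{9374}{8273}} = - \frac{11713}{2} - \frac{8312}{- \frac{233318856}{102163277}} = - \frac{11713}{2} - - \frac{106147644803}{29164857} = - \frac{11713}{2} + \frac{106147644803}{29164857} = - \frac{129312680435}{58329714}$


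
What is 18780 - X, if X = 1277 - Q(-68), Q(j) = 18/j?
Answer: 595093/34 ≈ 17503.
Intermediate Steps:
X = 43427/34 (X = 1277 - 18/(-68) = 1277 - 18*(-1)/68 = 1277 - 1*(-9/34) = 1277 + 9/34 = 43427/34 ≈ 1277.3)
18780 - X = 18780 - 1*43427/34 = 18780 - 43427/34 = 595093/34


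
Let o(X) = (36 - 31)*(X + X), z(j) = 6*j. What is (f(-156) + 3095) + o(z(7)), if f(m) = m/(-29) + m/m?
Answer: 102120/29 ≈ 3521.4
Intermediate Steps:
f(m) = 1 - m/29 (f(m) = m*(-1/29) + 1 = -m/29 + 1 = 1 - m/29)
o(X) = 10*X (o(X) = 5*(2*X) = 10*X)
(f(-156) + 3095) + o(z(7)) = ((1 - 1/29*(-156)) + 3095) + 10*(6*7) = ((1 + 156/29) + 3095) + 10*42 = (185/29 + 3095) + 420 = 89940/29 + 420 = 102120/29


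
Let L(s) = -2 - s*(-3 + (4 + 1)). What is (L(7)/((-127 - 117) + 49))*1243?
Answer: 19888/195 ≈ 101.99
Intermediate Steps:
L(s) = -2 - 2*s (L(s) = -2 - s*(-3 + 5) = -2 - s*2 = -2 - 2*s)
(L(7)/((-127 - 117) + 49))*1243 = ((-2 - 2*7)/((-127 - 117) + 49))*1243 = ((-2 - 14)/(-244 + 49))*1243 = -16/(-195)*1243 = -16*(-1/195)*1243 = (16/195)*1243 = 19888/195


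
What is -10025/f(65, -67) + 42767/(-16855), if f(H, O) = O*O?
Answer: -360952438/75662095 ≈ -4.7706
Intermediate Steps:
f(H, O) = O**2
-10025/f(65, -67) + 42767/(-16855) = -10025/((-67)**2) + 42767/(-16855) = -10025/4489 + 42767*(-1/16855) = -10025*1/4489 - 42767/16855 = -10025/4489 - 42767/16855 = -360952438/75662095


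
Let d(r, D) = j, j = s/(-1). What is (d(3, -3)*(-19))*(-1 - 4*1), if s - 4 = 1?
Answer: -475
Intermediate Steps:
s = 5 (s = 4 + 1 = 5)
j = -5 (j = 5/(-1) = 5*(-1) = -5)
d(r, D) = -5
(d(3, -3)*(-19))*(-1 - 4*1) = (-5*(-19))*(-1 - 4*1) = 95*(-1 - 4) = 95*(-5) = -475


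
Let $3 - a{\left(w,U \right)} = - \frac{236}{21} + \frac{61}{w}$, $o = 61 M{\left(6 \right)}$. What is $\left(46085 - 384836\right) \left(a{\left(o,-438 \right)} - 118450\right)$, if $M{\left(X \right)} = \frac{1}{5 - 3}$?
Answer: $40120910283$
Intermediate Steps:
$M{\left(X \right)} = \frac{1}{2}$
$o = \frac{61}{2}$ ($o = 61 \cdot \frac{1}{2} = \frac{61}{2} \approx 30.5$)
$a{\left(w,U \right)} = \frac{299}{21} - \frac{61}{w}$ ($a{\left(w,U \right)} = 3 - \left(- \frac{236}{21} + \frac{61}{w}\right) = 3 + \left(\frac{236}{21} - \frac{61}{w}\right) = \frac{299}{21} - \frac{61}{w}$)
$\left(46085 - 384836\right) \left(a{\left(o,-438 \right)} - 118450\right) = \left(46085 - 384836\right) \left(\left(\frac{299}{21} - \frac{61}{\frac{61}{2}}\right) - 118450\right) = - 338751 \left(\left(\frac{299}{21} - 2\right) - 118450\right) = - 338751 \left(\frac{257}{21} - 118450\right) = \left(-338751\right) \left(- \frac{2487193}{21}\right) = 40120910283$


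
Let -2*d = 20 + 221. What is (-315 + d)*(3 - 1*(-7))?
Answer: -4355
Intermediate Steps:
d = -241/2 (d = -(20 + 221)/2 = -1/2*241 = -241/2 ≈ -120.50)
(-315 + d)*(3 - 1*(-7)) = (-315 - 241/2)*(3 - 1*(-7)) = -871*(3 + 7)/2 = -871/2*10 = -4355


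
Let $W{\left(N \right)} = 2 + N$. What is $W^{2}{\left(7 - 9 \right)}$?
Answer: $0$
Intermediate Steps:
$W^{2}{\left(7 - 9 \right)} = \left(2 + \left(7 - 9\right)\right)^{2} = \left(2 - 2\right)^{2} = 0^{2} = 0$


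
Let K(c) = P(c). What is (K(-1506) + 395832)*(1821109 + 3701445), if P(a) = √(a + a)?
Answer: 2186003594928 + 11045108*I*√753 ≈ 2.186e+12 + 3.0309e+8*I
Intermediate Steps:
P(a) = √2*√a (P(a) = √(2*a) = √2*√a)
K(c) = √2*√c
(K(-1506) + 395832)*(1821109 + 3701445) = (√2*√(-1506) + 395832)*(1821109 + 3701445) = (√2*(I*√1506) + 395832)*5522554 = (2*I*√753 + 395832)*5522554 = (395832 + 2*I*√753)*5522554 = 2186003594928 + 11045108*I*√753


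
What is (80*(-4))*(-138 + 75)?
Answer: 20160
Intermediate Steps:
(80*(-4))*(-138 + 75) = -320*(-63) = 20160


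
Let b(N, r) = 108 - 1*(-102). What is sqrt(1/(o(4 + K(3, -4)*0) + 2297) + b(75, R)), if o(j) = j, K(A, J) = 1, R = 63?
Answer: sqrt(1111868511)/2301 ≈ 14.491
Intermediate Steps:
b(N, r) = 210 (b(N, r) = 108 + 102 = 210)
sqrt(1/(o(4 + K(3, -4)*0) + 2297) + b(75, R)) = sqrt(1/((4 + 1*0) + 2297) + 210) = sqrt(1/((4 + 0) + 2297) + 210) = sqrt(1/(4 + 2297) + 210) = sqrt(1/2301 + 210) = sqrt(483211/2301) = sqrt(1111868511)/2301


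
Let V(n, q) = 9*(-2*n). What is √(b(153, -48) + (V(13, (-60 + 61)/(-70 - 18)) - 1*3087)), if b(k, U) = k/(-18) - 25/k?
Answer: I*√34641818/102 ≈ 57.703*I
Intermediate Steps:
b(k, U) = -25/k - k/18 (b(k, U) = k*(-1/18) - 25/k = -k/18 - 25/k = -25/k - k/18)
V(n, q) = -18*n
√(b(153, -48) + (V(13, (-60 + 61)/(-70 - 18)) - 1*3087)) = √((-25/153 - 1/18*153) + (-18*13 - 1*3087)) = √((-25*1/153 - 17/2) + (-234 - 3087)) = √((-25/153 - 17/2) - 3321) = √(-2651/306 - 3321) = √(-1018877/306) = I*√34641818/102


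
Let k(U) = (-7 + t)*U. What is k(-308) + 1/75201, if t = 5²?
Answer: -416914343/75201 ≈ -5544.0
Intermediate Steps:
t = 25
k(U) = 18*U (k(U) = (-7 + 25)*U = 18*U)
k(-308) + 1/75201 = 18*(-308) + 1/75201 = -5544 + 1/75201 = -416914343/75201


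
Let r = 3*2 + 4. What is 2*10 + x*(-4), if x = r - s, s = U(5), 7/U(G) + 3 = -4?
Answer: -24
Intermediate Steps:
U(G) = -1 (U(G) = 7/(-3 - 4) = 7/(-7) = 7*(-⅐) = -1)
s = -1
r = 10 (r = 6 + 4 = 10)
x = 11 (x = 10 - 1*(-1) = 10 + 1 = 11)
2*10 + x*(-4) = 2*10 + 11*(-4) = 20 - 44 = -24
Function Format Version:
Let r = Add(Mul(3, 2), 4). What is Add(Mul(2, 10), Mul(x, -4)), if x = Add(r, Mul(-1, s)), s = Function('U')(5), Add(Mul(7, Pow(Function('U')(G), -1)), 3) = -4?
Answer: -24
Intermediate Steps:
Function('U')(G) = -1 (Function('U')(G) = Mul(7, Pow(Add(-3, -4), -1)) = Mul(7, Pow(-7, -1)) = Mul(7, Rational(-1, 7)) = -1)
s = -1
r = 10 (r = Add(6, 4) = 10)
x = 11 (x = Add(10, Mul(-1, -1)) = Add(10, 1) = 11)
Add(Mul(2, 10), Mul(x, -4)) = Add(Mul(2, 10), Mul(11, -4)) = Add(20, -44) = -24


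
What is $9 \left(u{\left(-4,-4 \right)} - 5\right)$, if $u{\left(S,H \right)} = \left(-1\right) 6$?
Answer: $-99$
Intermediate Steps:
$u{\left(S,H \right)} = -6$
$9 \left(u{\left(-4,-4 \right)} - 5\right) = 9 \left(-6 - 5\right) = 9 \left(-11\right) = -99$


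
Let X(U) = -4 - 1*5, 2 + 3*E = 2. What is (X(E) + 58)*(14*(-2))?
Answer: -1372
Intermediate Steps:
E = 0 (E = -2/3 + (1/3)*2 = -2/3 + 2/3 = 0)
X(U) = -9 (X(U) = -4 - 5 = -9)
(X(E) + 58)*(14*(-2)) = (-9 + 58)*(14*(-2)) = 49*(-28) = -1372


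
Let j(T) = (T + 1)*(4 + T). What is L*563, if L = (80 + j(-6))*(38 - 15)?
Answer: 1165410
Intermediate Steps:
j(T) = (1 + T)*(4 + T)
L = 2070 (L = (80 + (4 + (-6)² + 5*(-6)))*(38 - 15) = (80 + (4 + 36 - 30))*23 = (80 + 10)*23 = 90*23 = 2070)
L*563 = 2070*563 = 1165410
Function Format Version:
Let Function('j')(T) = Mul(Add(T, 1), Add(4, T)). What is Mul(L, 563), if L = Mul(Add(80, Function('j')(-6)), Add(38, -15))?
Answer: 1165410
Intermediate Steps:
Function('j')(T) = Mul(Add(1, T), Add(4, T))
L = 2070 (L = Mul(Add(80, Add(4, Pow(-6, 2), Mul(5, -6))), Add(38, -15)) = Mul(Add(80, Add(4, 36, -30)), 23) = Mul(Add(80, 10), 23) = Mul(90, 23) = 2070)
Mul(L, 563) = Mul(2070, 563) = 1165410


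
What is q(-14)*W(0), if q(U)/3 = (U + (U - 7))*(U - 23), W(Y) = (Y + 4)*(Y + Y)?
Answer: 0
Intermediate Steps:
W(Y) = 2*Y*(4 + Y) (W(Y) = (4 + Y)*(2*Y) = 2*Y*(4 + Y))
q(U) = 3*(-23 + U)*(-7 + 2*U) (q(U) = 3*((U + (U - 7))*(U - 23)) = 3*((U + (-7 + U))*(-23 + U)) = 3*((-7 + 2*U)*(-23 + U)) = 3*((-23 + U)*(-7 + 2*U)) = 3*(-23 + U)*(-7 + 2*U))
q(-14)*W(0) = (483 - 159*(-14) + 6*(-14)²)*(2*0*(4 + 0)) = (483 + 2226 + 6*196)*(2*0*4) = (483 + 2226 + 1176)*0 = 3885*0 = 0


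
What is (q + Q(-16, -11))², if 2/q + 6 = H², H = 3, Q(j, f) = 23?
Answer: 5041/9 ≈ 560.11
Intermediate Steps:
q = ⅔ (q = 2/(-6 + 3²) = 2/(-6 + 9) = 2/3 = 2*(⅓) = ⅔ ≈ 0.66667)
(q + Q(-16, -11))² = (⅔ + 23)² = (71/3)² = 5041/9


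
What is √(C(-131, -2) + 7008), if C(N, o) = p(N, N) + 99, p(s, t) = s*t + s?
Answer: √24137 ≈ 155.36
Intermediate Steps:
p(s, t) = s + s*t
C(N, o) = 99 + N*(1 + N) (C(N, o) = N*(1 + N) + 99 = 99 + N*(1 + N))
√(C(-131, -2) + 7008) = √((99 - 131*(1 - 131)) + 7008) = √((99 - 131*(-130)) + 7008) = √((99 + 17030) + 7008) = √(17129 + 7008) = √24137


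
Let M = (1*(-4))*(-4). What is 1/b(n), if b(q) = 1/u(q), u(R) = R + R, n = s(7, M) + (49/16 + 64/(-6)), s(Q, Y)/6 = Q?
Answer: 1651/24 ≈ 68.792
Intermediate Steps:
M = 16 (M = -4*(-4) = 16)
s(Q, Y) = 6*Q
n = 1651/48 (n = 6*7 + (49/16 + 64/(-6)) = 42 + (49*(1/16) + 64*(-⅙)) = 42 + (49/16 - 32/3) = 42 - 365/48 = 1651/48 ≈ 34.396)
u(R) = 2*R
b(q) = 1/(2*q)
1/b(n) = 1/(1/(2*(1651/48))) = 1/((½)*(48/1651)) = 1/(24/1651) = 1651/24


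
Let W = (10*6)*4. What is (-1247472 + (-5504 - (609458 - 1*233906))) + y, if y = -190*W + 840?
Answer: -1673288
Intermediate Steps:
W = 240 (W = 60*4 = 240)
y = -44760 (y = -190*240 + 840 = -45600 + 840 = -44760)
(-1247472 + (-5504 - (609458 - 1*233906))) + y = (-1247472 + (-5504 - (609458 - 1*233906))) - 44760 = (-1247472 + (-5504 - (609458 - 233906))) - 44760 = (-1247472 + (-5504 - 1*375552)) - 44760 = (-1247472 + (-5504 - 375552)) - 44760 = (-1247472 - 381056) - 44760 = -1628528 - 44760 = -1673288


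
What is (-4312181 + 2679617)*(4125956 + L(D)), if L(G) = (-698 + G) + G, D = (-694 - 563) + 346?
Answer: -6731773169904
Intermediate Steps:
D = -911 (D = -1257 + 346 = -911)
L(G) = -698 + 2*G
(-4312181 + 2679617)*(4125956 + L(D)) = (-4312181 + 2679617)*(4125956 + (-698 + 2*(-911))) = -1632564*(4125956 + (-698 - 1822)) = -1632564*(4125956 - 2520) = -1632564*4123436 = -6731773169904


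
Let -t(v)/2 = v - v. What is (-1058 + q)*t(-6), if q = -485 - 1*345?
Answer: 0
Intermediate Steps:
t(v) = 0 (t(v) = -2*(v - v) = -2*0 = 0)
q = -830 (q = -485 - 345 = -830)
(-1058 + q)*t(-6) = (-1058 - 830)*0 = -1888*0 = 0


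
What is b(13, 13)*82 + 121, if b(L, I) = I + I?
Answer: 2253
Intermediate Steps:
b(L, I) = 2*I
b(13, 13)*82 + 121 = (2*13)*82 + 121 = 26*82 + 121 = 2132 + 121 = 2253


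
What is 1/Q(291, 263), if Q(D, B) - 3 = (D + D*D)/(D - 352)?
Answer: -61/84789 ≈ -0.00071943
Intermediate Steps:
Q(D, B) = 3 + (D + D²)/(-352 + D) (Q(D, B) = 3 + (D + D*D)/(D - 352) = 3 + (D + D²)/(-352 + D))
1/Q(291, 263) = 1/((-1056 + 291² + 4*291)/(-352 + 291)) = 1/((-1056 + 84681 + 1164)/(-61)) = 1/(-1/61*84789) = 1/(-84789/61) = -61/84789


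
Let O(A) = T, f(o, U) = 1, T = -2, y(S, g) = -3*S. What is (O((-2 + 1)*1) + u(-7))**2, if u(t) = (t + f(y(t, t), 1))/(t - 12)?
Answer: 1024/361 ≈ 2.8366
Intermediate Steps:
u(t) = (1 + t)/(-12 + t) (u(t) = (t + 1)/(t - 12) = (1 + t)/(-12 + t))
O(A) = -2
(O((-2 + 1)*1) + u(-7))**2 = (-2 + (1 - 7)/(-12 - 7))**2 = (-2 - 6/(-19))**2 = (-2 - 1/19*(-6))**2 = (-2 + 6/19)**2 = (-32/19)**2 = 1024/361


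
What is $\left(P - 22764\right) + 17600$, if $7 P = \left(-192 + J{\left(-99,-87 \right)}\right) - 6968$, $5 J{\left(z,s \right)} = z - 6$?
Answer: $- \frac{43329}{7} \approx -6189.9$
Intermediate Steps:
$J{\left(z,s \right)} = - \frac{6}{5} + \frac{z}{5}$ ($J{\left(z,s \right)} = \frac{z - 6}{5} = \frac{-6 + z}{5} = - \frac{6}{5} + \frac{z}{5}$)
$P = - \frac{7181}{7}$ ($P = \frac{\left(-192 + \left(- \frac{6}{5} + \frac{1}{5} \left(-99\right)\right)\right) - 6968}{7} = \frac{\left(-192 - 21\right) - 6968}{7} = \frac{-213 - 6968}{7} = \frac{1}{7} \left(-7181\right) = - \frac{7181}{7} \approx -1025.9$)
$\left(P - 22764\right) + 17600 = \left(- \frac{7181}{7} - 22764\right) + 17600 = - \frac{166529}{7} + 17600 = - \frac{43329}{7}$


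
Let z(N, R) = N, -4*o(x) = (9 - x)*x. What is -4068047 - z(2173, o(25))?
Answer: -4070220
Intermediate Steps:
o(x) = -x*(9 - x)/4 (o(x) = -(9 - x)*x/4 = -x*(9 - x)/4)
-4068047 - z(2173, o(25)) = -4068047 - 1*2173 = -4068047 - 2173 = -4070220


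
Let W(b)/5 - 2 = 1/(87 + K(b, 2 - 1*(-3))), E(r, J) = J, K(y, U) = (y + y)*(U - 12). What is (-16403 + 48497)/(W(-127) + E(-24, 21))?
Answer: 5985531/5782 ≈ 1035.2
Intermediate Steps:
K(y, U) = 2*y*(-12 + U) (K(y, U) = (2*y)*(-12 + U) = 2*y*(-12 + U))
W(b) = 10 + 5/(87 - 14*b) (W(b) = 10 + 5/(87 + 2*b*(-12 + (2 - 1*(-3)))) = 10 + 5/(87 + 2*b*(-12 + (2 + 3))) = 10 + 5/(87 + 2*b*(-12 + 5)) = 10 + 5/(87 + 2*b*(-7)) = 10 + 5/(87 - 14*b))
(-16403 + 48497)/(W(-127) + E(-24, 21)) = (-16403 + 48497)/(35*(25 - 4*(-127))/(87 - 14*(-127)) + 21) = 32094/(35*(25 + 508)/(87 + 1778) + 21) = 32094/(35*533/1865 + 21) = 32094/(35*(1/1865)*533 + 21) = 32094/(3731/373 + 21) = 32094/(11564/373) = 32094*(373/11564) = 5985531/5782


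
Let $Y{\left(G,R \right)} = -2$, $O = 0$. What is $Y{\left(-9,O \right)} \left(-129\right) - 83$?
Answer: $175$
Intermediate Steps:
$Y{\left(-9,O \right)} \left(-129\right) - 83 = \left(-2\right) \left(-129\right) - 83 = 258 - 83 = 175$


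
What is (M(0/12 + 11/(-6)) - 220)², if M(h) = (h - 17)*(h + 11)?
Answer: 199798225/1296 ≈ 1.5417e+5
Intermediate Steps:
M(h) = (-17 + h)*(11 + h)
(M(0/12 + 11/(-6)) - 220)² = ((-187 + (0/12 + 11/(-6))² - 6*(0/12 + 11/(-6))) - 220)² = ((-187 + (0*(1/12) + 11*(-⅙))² - 6*(0*(1/12) + 11*(-⅙))) - 220)² = ((-187 + (0 - 11/6)² - 6*(0 - 11/6)) - 220)² = ((-187 + (-11/6)² - 6*(-11/6)) - 220)² = ((-187 + 121/36 + 11) - 220)² = (-6215/36 - 220)² = (-14135/36)² = 199798225/1296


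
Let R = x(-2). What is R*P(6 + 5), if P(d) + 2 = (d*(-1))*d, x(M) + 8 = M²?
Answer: 492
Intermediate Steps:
x(M) = -8 + M²
P(d) = -2 - d² (P(d) = -2 + (d*(-1))*d = -2 + (-d)*d = -2 - d²)
R = -4 (R = -8 + (-2)² = -8 + 4 = -4)
R*P(6 + 5) = -4*(-2 - (6 + 5)²) = -4*(-2 - 1*11²) = -4*(-2 - 1*121) = -4*(-2 - 121) = -4*(-123) = 492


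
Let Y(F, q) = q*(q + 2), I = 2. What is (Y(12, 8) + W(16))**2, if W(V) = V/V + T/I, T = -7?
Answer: 24025/4 ≈ 6006.3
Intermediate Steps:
W(V) = -5/2 (W(V) = V/V - 7/2 = 1 - 7*1/2 = 1 - 7/2 = -5/2)
Y(F, q) = q*(2 + q)
(Y(12, 8) + W(16))**2 = (8*(2 + 8) - 5/2)**2 = (8*10 - 5/2)**2 = (80 - 5/2)**2 = (155/2)**2 = 24025/4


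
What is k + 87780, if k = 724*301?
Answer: 305704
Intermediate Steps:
k = 217924
k + 87780 = 217924 + 87780 = 305704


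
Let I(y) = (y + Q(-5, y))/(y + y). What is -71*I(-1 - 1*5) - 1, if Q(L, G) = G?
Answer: -72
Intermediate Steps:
I(y) = 1 (I(y) = (y + y)/(y + y) = (2*y)/((2*y)) = (2*y)*(1/(2*y)) = 1)
-71*I(-1 - 1*5) - 1 = -71*1 - 1 = -71 - 1 = -72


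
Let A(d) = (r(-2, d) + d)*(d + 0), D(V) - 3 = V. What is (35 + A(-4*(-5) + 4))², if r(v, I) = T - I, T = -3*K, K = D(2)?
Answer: 105625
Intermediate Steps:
D(V) = 3 + V
K = 5 (K = 3 + 2 = 5)
T = -15 (T = -3*5 = -15)
r(v, I) = -15 - I
A(d) = -15*d (A(d) = ((-15 - d) + d)*(d + 0) = -15*d)
(35 + A(-4*(-5) + 4))² = (35 - 15*(-4*(-5) + 4))² = (35 - 15*(20 + 4))² = (35 - 15*24)² = (35 - 360)² = (-325)² = 105625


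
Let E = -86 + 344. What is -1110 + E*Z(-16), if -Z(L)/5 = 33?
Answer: -43680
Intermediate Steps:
Z(L) = -165 (Z(L) = -5*33 = -165)
E = 258
-1110 + E*Z(-16) = -1110 + 258*(-165) = -1110 - 42570 = -43680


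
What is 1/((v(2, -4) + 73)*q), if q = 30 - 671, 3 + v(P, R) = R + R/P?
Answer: -1/41024 ≈ -2.4376e-5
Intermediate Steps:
v(P, R) = -3 + R + R/P (v(P, R) = -3 + (R + R/P) = -3 + R + R/P)
q = -641
1/((v(2, -4) + 73)*q) = 1/(((-3 - 4 - 4/2) + 73)*(-641)) = -1/641/((-3 - 4 - 4*½) + 73) = -1/641/((-3 - 4 - 2) + 73) = -1/641/(-9 + 73) = -1/641/64 = (1/64)*(-1/641) = -1/41024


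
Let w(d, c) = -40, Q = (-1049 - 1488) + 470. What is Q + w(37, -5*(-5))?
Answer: -2107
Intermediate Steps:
Q = -2067 (Q = -2537 + 470 = -2067)
Q + w(37, -5*(-5)) = -2067 - 40 = -2107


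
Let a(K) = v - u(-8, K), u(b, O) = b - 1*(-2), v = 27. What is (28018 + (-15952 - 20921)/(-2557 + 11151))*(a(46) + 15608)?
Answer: 3765567918979/8594 ≈ 4.3816e+8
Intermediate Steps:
u(b, O) = 2 + b (u(b, O) = b + 2 = 2 + b)
a(K) = 33 (a(K) = 27 - (2 - 8) = 27 - 1*(-6) = 27 + 6 = 33)
(28018 + (-15952 - 20921)/(-2557 + 11151))*(a(46) + 15608) = (28018 + (-15952 - 20921)/(-2557 + 11151))*(33 + 15608) = (28018 - 36873/8594)*15641 = (240749819/8594)*15641 = 3765567918979/8594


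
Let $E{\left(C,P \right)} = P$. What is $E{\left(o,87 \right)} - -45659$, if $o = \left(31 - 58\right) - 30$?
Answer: $45746$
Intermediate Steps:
$o = -57$ ($o = -27 - 30 = -57$)
$E{\left(o,87 \right)} - -45659 = 87 - -45659 = 87 + 45659 = 45746$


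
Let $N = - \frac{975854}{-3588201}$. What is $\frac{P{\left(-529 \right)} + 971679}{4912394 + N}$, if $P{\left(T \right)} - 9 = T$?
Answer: $\frac{3484713694959}{17626658039048} \approx 0.1977$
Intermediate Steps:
$P{\left(T \right)} = 9 + T$
$N = \frac{975854}{3588201}$ ($N = \left(-975854\right) \left(- \frac{1}{3588201}\right) = \frac{975854}{3588201} \approx 0.27196$)
$\frac{P{\left(-529 \right)} + 971679}{4912394 + N} = \frac{\left(9 - 529\right) + 971679}{4912394 + \frac{975854}{3588201}} = \frac{-520 + 971679}{\frac{17626658039048}{3588201}} = 971159 \cdot \frac{3588201}{17626658039048} = \frac{3484713694959}{17626658039048}$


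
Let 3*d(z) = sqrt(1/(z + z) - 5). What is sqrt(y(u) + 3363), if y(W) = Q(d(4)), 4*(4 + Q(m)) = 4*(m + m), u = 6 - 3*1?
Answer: sqrt(120924 + 6*I*sqrt(78))/6 ≈ 57.957 + 0.012699*I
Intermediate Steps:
u = 3 (u = 6 - 3 = 3)
d(z) = sqrt(-5 + 1/(2*z))/3 (d(z) = sqrt(1/(z + z) - 5)/3 = sqrt(1/(2*z) - 5)/3 = sqrt(-5 + 1/(2*z))/3)
Q(m) = -4 + 2*m (Q(m) = -4 + (4*(m + m))/4 = -4 + (4*(2*m))/4 = -4 + (8*m)/4 = -4 + 2*m)
y(W) = -4 + I*sqrt(78)/6 (y(W) = -4 + 2*(sqrt(-20 + 2/4)/6) = -4 + 2*(sqrt(-20 + 2*(1/4))/6) = -4 + 2*(sqrt(-20 + 1/2)/6) = -4 + 2*(sqrt(-39/2)/6) = -4 + 2*((I*sqrt(78)/2)/6) = -4 + 2*(I*sqrt(78)/12) = -4 + I*sqrt(78)/6)
sqrt(y(u) + 3363) = sqrt((-4 + I*sqrt(78)/6) + 3363) = sqrt(3359 + I*sqrt(78)/6)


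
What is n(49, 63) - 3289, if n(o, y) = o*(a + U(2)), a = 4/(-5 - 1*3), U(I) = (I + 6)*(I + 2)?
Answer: -3491/2 ≈ -1745.5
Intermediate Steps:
U(I) = (2 + I)*(6 + I) (U(I) = (6 + I)*(2 + I) = (2 + I)*(6 + I))
a = -½ (a = 4/(-5 - 3) = 4/(-8) = 4*(-⅛) = -½ ≈ -0.50000)
n(o, y) = 63*o/2 (n(o, y) = o*(-½ + (12 + 2² + 8*2)) = o*(-½ + (12 + 4 + 16)) = o*(-½ + 32) = o*(63/2) = 63*o/2)
n(49, 63) - 3289 = (63/2)*49 - 3289 = 3087/2 - 3289 = -3491/2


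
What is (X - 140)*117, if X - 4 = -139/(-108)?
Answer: -189137/12 ≈ -15761.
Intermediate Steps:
X = 571/108 (X = 4 - 139/(-108) = 4 - 139*(-1/108) = 4 + 139/108 = 571/108 ≈ 5.2870)
(X - 140)*117 = (571/108 - 140)*117 = -14549/108*117 = -189137/12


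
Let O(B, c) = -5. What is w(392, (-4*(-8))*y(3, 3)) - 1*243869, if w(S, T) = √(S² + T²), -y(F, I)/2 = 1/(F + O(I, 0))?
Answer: -243869 + 8*√2417 ≈ -2.4348e+5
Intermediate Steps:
y(F, I) = -2/(-5 + F) (y(F, I) = -2/(F - 5) = -2/(-5 + F))
w(392, (-4*(-8))*y(3, 3)) - 1*243869 = √(392² + ((-4*(-8))*(-2/(-5 + 3)))²) - 1*243869 = √(153664 + (32*(-2/(-2)))²) - 243869 = √(153664 + (32*(-2*(-½)))²) - 243869 = √(153664 + (32*1)²) - 243869 = √(153664 + 32²) - 243869 = √(153664 + 1024) - 243869 = √154688 - 243869 = 8*√2417 - 243869 = -243869 + 8*√2417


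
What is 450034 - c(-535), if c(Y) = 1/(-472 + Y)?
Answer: 453184239/1007 ≈ 4.5003e+5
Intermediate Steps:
450034 - c(-535) = 450034 - 1/(-472 - 535) = 450034 - 1/(-1007) = 450034 - 1*(-1/1007) = 450034 + 1/1007 = 453184239/1007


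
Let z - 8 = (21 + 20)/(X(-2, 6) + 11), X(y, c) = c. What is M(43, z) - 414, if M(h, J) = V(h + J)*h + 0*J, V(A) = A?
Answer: 32006/17 ≈ 1882.7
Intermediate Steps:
z = 177/17 (z = 8 + (21 + 20)/(6 + 11) = 8 + 41/17 = 177/17 ≈ 10.412)
M(h, J) = h*(J + h) (M(h, J) = (h + J)*h + 0*J = (J + h)*h + 0 = h*(J + h) + 0 = h*(J + h))
M(43, z) - 414 = 43*(177/17 + 43) - 414 = 43*(908/17) - 414 = 39044/17 - 414 = 32006/17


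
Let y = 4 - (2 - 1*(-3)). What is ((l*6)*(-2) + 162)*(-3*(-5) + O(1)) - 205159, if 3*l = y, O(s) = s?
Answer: -202503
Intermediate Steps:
y = -1 (y = 4 - (2 + 3) = 4 - 1*5 = 4 - 5 = -1)
l = -⅓ (l = (⅓)*(-1) = -⅓ ≈ -0.33333)
((l*6)*(-2) + 162)*(-3*(-5) + O(1)) - 205159 = (-⅓*6*(-2) + 162)*(-3*(-5) + 1) - 205159 = (-2*(-2) + 162)*(15 + 1) - 205159 = (4 + 162)*16 - 205159 = 166*16 - 205159 = 2656 - 205159 = -202503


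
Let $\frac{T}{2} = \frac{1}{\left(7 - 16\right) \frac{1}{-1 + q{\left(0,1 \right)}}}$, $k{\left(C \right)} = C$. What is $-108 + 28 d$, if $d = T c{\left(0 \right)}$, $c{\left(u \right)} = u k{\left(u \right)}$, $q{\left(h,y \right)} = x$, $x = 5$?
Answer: $-108$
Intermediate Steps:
$q{\left(h,y \right)} = 5$
$c{\left(u \right)} = u^{2}$ ($c{\left(u \right)} = u u = u^{2}$)
$T = - \frac{8}{9}$ ($T = \frac{2}{\left(7 - 16\right) \frac{1}{-1 + 5}} = \frac{2}{\left(-9\right) \frac{1}{4}} = \frac{2}{- \frac{9}{4}} = 2 \left(- \frac{4}{9}\right) = - \frac{8}{9} \approx -0.88889$)
$d = 0$ ($d = - \frac{8 \cdot 0^{2}}{9} = \left(- \frac{8}{9}\right) 0 = 0$)
$-108 + 28 d = -108 + 28 \cdot 0 = -108 + 0 = -108$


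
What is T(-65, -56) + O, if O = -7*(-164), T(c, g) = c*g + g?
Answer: 4732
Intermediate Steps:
T(c, g) = g + c*g
O = 1148
T(-65, -56) + O = -56*(1 - 65) + 1148 = -56*(-64) + 1148 = 3584 + 1148 = 4732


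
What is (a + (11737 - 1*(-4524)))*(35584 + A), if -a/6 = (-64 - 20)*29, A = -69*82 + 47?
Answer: 925476321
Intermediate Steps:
A = -5611 (A = -5658 + 47 = -5611)
a = 14616 (a = -6*(-64 - 20)*29 = -(-504)*29 = -6*(-2436) = 14616)
(a + (11737 - 1*(-4524)))*(35584 + A) = (14616 + (11737 - 1*(-4524)))*(35584 - 5611) = (14616 + (11737 + 4524))*29973 = (14616 + 16261)*29973 = 30877*29973 = 925476321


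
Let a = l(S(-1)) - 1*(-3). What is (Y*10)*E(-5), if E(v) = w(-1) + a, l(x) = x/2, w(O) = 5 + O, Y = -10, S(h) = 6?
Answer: -1000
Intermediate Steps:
l(x) = x/2 (l(x) = x*(½) = x/2)
a = 6 (a = (½)*6 - 1*(-3) = 3 + 3 = 6)
E(v) = 10 (E(v) = (5 - 1) + 6 = 4 + 6 = 10)
(Y*10)*E(-5) = -10*10*10 = -100*10 = -1000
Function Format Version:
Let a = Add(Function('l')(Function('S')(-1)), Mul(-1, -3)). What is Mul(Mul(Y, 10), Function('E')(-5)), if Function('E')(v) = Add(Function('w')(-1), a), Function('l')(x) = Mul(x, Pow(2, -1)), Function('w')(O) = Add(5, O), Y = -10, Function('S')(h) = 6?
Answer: -1000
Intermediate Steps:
Function('l')(x) = Mul(Rational(1, 2), x) (Function('l')(x) = Mul(x, Rational(1, 2)) = Mul(Rational(1, 2), x))
a = 6 (a = Add(Mul(Rational(1, 2), 6), Mul(-1, -3)) = Add(3, 3) = 6)
Function('E')(v) = 10 (Function('E')(v) = Add(Add(5, -1), 6) = Add(4, 6) = 10)
Mul(Mul(Y, 10), Function('E')(-5)) = Mul(Mul(-10, 10), 10) = Mul(-100, 10) = -1000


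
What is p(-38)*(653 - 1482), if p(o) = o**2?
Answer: -1197076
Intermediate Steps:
p(-38)*(653 - 1482) = (-38)**2*(653 - 1482) = 1444*(-829) = -1197076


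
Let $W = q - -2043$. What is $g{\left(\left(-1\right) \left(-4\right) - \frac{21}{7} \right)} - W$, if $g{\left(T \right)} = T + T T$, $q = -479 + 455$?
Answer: $-2017$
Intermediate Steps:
$q = -24$
$g{\left(T \right)} = T + T^{2}$
$W = 2019$ ($W = -24 - -2043 = -24 + 2043 = 2019$)
$g{\left(\left(-1\right) \left(-4\right) - \frac{21}{7} \right)} - W = \left(\left(-1\right) \left(-4\right) - \frac{21}{7}\right) \left(1 - \left(-4 + \frac{21}{7}\right)\right) - 2019 = \left(4 - 3\right) \left(1 + \left(4 - 3\right)\right) - 2019 = 1 \left(1 + 1\right) - 2019 = 1 \cdot 2 - 2019 = 2 - 2019 = -2017$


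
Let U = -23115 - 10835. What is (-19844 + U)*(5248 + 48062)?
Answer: -2867758140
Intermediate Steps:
U = -33950
(-19844 + U)*(5248 + 48062) = (-19844 - 33950)*(5248 + 48062) = -53794*53310 = -2867758140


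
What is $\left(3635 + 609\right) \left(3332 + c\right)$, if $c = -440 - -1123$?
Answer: $17039660$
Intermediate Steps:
$c = 683$ ($c = -440 + 1123 = 683$)
$\left(3635 + 609\right) \left(3332 + c\right) = \left(3635 + 609\right) \left(3332 + 683\right) = 4244 \cdot 4015 = 17039660$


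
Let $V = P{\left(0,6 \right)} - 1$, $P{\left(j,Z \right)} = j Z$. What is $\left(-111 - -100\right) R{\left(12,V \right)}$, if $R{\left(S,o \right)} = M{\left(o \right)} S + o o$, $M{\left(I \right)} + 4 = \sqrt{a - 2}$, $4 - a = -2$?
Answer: $253$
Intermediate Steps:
$a = 6$ ($a = 4 - -2 = 4 + 2 = 6$)
$P{\left(j,Z \right)} = Z j$
$M{\left(I \right)} = -2$ ($M{\left(I \right)} = -4 + \sqrt{6 - 2} = -4 + \sqrt{4} = -4 + 2 = -2$)
$V = -1$ ($V = 6 \cdot 0 - 1 = 0 - 1 = -1$)
$R{\left(S,o \right)} = o^{2} - 2 S$ ($R{\left(S,o \right)} = - 2 S + o o = - 2 S + o^{2} = o^{2} - 2 S$)
$\left(-111 - -100\right) R{\left(12,V \right)} = \left(-111 - -100\right) \left(\left(-1\right)^{2} - 24\right) = \left(-111 + 100\right) \left(1 - 24\right) = \left(-11\right) \left(-23\right) = 253$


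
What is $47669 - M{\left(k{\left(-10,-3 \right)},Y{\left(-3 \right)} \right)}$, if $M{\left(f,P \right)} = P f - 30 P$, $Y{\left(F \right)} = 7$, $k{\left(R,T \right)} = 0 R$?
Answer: $47879$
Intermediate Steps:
$k{\left(R,T \right)} = 0$
$M{\left(f,P \right)} = - 30 P + P f$
$47669 - M{\left(k{\left(-10,-3 \right)},Y{\left(-3 \right)} \right)} = 47669 - 7 \left(-30 + 0\right) = 47669 - 7 \left(-30\right) = 47669 - -210 = 47669 + 210 = 47879$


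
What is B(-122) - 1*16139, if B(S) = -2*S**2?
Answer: -45907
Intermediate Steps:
B(-122) - 1*16139 = -2*(-122)**2 - 1*16139 = -2*14884 - 16139 = -29768 - 16139 = -45907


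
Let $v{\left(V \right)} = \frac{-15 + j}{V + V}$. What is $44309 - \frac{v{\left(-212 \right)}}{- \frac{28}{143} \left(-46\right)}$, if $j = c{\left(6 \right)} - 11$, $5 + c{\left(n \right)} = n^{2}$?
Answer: $\frac{24197677323}{546112} \approx 44309.0$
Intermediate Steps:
$c{\left(n \right)} = -5 + n^{2}$
$j = 20$ ($j = \left(-5 + 6^{2}\right) - 11 = \left(-5 + 36\right) - 11 = 31 - 11 = 20$)
$v{\left(V \right)} = \frac{5}{2 V}$ ($v{\left(V \right)} = \frac{-15 + 20}{V + V} = \frac{5}{2 V}$)
$44309 - \frac{v{\left(-212 \right)}}{- \frac{28}{143} \left(-46\right)} = 44309 - \frac{\frac{5}{2} \frac{1}{-212}}{- \frac{28}{143} \left(-46\right)} = 44309 - \frac{\frac{5}{2} \left(- \frac{1}{212}\right)}{\left(-28\right) \frac{1}{143} \left(-46\right)} = 44309 - - \frac{5}{424 \left(\left(- \frac{28}{143}\right) \left(-46\right)\right)} = 44309 - - \frac{5}{424 \cdot \frac{1288}{143}} = 44309 - \left(- \frac{5}{424}\right) \frac{143}{1288} = 44309 - - \frac{715}{546112} = 44309 + \frac{715}{546112} = \frac{24197677323}{546112}$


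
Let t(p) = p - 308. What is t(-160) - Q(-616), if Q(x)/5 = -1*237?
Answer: 717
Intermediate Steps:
Q(x) = -1185 (Q(x) = 5*(-1*237) = 5*(-237) = -1185)
t(p) = -308 + p
t(-160) - Q(-616) = (-308 - 160) - 1*(-1185) = -468 + 1185 = 717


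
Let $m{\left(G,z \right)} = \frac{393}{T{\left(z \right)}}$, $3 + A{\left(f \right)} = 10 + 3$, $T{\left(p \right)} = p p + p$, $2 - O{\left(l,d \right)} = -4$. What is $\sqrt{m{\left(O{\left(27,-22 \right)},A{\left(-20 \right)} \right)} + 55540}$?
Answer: $\frac{\sqrt{672077230}}{110} \approx 235.68$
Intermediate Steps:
$O{\left(l,d \right)} = 6$ ($O{\left(l,d \right)} = 2 - -4 = 2 + 4 = 6$)
$T{\left(p \right)} = p + p^{2}$ ($T{\left(p \right)} = p^{2} + p = p + p^{2}$)
$A{\left(f \right)} = 10$ ($A{\left(f \right)} = -3 + \left(10 + 3\right) = -3 + 13 = 10$)
$m{\left(G,z \right)} = \frac{393}{z \left(1 + z\right)}$
$\sqrt{m{\left(O{\left(27,-22 \right)},A{\left(-20 \right)} \right)} + 55540} = \sqrt{\frac{393}{10 \left(1 + 10\right)} + 55540} = \sqrt{393 \cdot \frac{1}{10} \cdot \frac{1}{11} + 55540} = \sqrt{\frac{393}{110} + 55540} = \sqrt{\frac{6109793}{110}} = \frac{\sqrt{672077230}}{110}$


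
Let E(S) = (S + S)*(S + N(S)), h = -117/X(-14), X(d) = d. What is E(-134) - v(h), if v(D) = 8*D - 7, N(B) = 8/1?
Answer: 235957/7 ≈ 33708.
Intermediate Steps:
N(B) = 8 (N(B) = 8*1 = 8)
h = 117/14 (h = -117/(-14) = -117*(-1/14) = 117/14 ≈ 8.3571)
E(S) = 2*S*(8 + S) (E(S) = (S + S)*(S + 8) = (2*S)*(8 + S) = 2*S*(8 + S))
v(D) = -7 + 8*D
E(-134) - v(h) = 2*(-134)*(8 - 134) - (-7 + 8*(117/14)) = 2*(-134)*(-126) - (-7 + 468/7) = 33768 - 1*419/7 = 33768 - 419/7 = 235957/7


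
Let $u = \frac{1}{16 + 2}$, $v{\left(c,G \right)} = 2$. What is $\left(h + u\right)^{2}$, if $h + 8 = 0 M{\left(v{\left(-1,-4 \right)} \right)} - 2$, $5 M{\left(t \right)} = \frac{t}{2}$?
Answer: $\frac{32041}{324} \approx 98.892$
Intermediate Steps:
$M{\left(t \right)} = \frac{t}{10}$ ($M{\left(t \right)} = \frac{t \frac{1}{2}}{5} = \frac{\frac{1}{2} t}{5} = \frac{t}{10}$)
$u = \frac{1}{18} \approx 0.055556$
$h = -10$ ($h = -8 - \left(2 + 0 \cdot \frac{1}{10} \cdot 2\right) = -8 + \left(0 \cdot \frac{1}{5} - 2\right) = -8 + \left(0 - 2\right) = -8 - 2 = -10$)
$\left(h + u\right)^{2} = \left(-10 + \frac{1}{18}\right)^{2} = \left(- \frac{179}{18}\right)^{2} = \frac{32041}{324}$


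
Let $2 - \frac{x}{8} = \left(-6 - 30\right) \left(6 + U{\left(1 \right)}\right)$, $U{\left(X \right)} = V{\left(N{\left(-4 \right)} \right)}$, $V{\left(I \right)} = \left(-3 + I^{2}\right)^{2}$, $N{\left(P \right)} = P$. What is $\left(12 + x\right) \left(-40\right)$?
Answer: $-2017120$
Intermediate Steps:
$U{\left(X \right)} = 169$ ($U{\left(X \right)} = \left(-3 + \left(-4\right)^{2}\right)^{2} = \left(-3 + 16\right)^{2} = 13^{2} = 169$)
$x = 50416$ ($x = 16 - 8 \left(-6 - 30\right) \left(6 + 169\right) = 16 - 8 \left(\left(-36\right) 175\right) = 16 - -50400 = 16 + 50400 = 50416$)
$\left(12 + x\right) \left(-40\right) = \left(12 + 50416\right) \left(-40\right) = 50428 \left(-40\right) = -2017120$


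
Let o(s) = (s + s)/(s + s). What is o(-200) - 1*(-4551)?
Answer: 4552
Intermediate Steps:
o(s) = 1 (o(s) = (2*s)/((2*s)) = (2*s)*(1/(2*s)) = 1)
o(-200) - 1*(-4551) = 1 - 1*(-4551) = 1 + 4551 = 4552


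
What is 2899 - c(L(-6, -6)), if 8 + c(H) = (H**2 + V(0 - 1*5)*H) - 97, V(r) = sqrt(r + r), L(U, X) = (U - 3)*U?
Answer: 88 - 54*I*sqrt(10) ≈ 88.0 - 170.76*I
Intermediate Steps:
L(U, X) = U*(-3 + U) (L(U, X) = (-3 + U)*U = U*(-3 + U))
V(r) = sqrt(2)*sqrt(r) (V(r) = sqrt(2*r) = sqrt(2)*sqrt(r))
c(H) = -105 + H**2 + I*H*sqrt(10) (c(H) = -8 + ((H**2 + (sqrt(2)*sqrt(0 - 1*5))*H) - 97) = -8 + ((H**2 + (sqrt(2)*sqrt(0 - 5))*H) - 97) = -8 + ((H**2 + (sqrt(2)*sqrt(-5))*H) - 97) = -8 + ((H**2 + (sqrt(2)*(I*sqrt(5)))*H) - 97) = -8 + ((H**2 + (I*sqrt(10))*H) - 97) = -8 + ((H**2 + I*H*sqrt(10)) - 97) = -8 + (-97 + H**2 + I*H*sqrt(10)) = -105 + H**2 + I*H*sqrt(10))
2899 - c(L(-6, -6)) = 2899 - (-105 + (-6*(-3 - 6))**2 + I*(-6*(-3 - 6))*sqrt(10)) = 2899 - (-105 + (-6*(-9))**2 + I*(-6*(-9))*sqrt(10)) = 2899 - (-105 + 54**2 + I*54*sqrt(10)) = 2899 - (-105 + 2916 + 54*I*sqrt(10)) = 2899 - (2811 + 54*I*sqrt(10)) = 2899 + (-2811 - 54*I*sqrt(10)) = 88 - 54*I*sqrt(10)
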